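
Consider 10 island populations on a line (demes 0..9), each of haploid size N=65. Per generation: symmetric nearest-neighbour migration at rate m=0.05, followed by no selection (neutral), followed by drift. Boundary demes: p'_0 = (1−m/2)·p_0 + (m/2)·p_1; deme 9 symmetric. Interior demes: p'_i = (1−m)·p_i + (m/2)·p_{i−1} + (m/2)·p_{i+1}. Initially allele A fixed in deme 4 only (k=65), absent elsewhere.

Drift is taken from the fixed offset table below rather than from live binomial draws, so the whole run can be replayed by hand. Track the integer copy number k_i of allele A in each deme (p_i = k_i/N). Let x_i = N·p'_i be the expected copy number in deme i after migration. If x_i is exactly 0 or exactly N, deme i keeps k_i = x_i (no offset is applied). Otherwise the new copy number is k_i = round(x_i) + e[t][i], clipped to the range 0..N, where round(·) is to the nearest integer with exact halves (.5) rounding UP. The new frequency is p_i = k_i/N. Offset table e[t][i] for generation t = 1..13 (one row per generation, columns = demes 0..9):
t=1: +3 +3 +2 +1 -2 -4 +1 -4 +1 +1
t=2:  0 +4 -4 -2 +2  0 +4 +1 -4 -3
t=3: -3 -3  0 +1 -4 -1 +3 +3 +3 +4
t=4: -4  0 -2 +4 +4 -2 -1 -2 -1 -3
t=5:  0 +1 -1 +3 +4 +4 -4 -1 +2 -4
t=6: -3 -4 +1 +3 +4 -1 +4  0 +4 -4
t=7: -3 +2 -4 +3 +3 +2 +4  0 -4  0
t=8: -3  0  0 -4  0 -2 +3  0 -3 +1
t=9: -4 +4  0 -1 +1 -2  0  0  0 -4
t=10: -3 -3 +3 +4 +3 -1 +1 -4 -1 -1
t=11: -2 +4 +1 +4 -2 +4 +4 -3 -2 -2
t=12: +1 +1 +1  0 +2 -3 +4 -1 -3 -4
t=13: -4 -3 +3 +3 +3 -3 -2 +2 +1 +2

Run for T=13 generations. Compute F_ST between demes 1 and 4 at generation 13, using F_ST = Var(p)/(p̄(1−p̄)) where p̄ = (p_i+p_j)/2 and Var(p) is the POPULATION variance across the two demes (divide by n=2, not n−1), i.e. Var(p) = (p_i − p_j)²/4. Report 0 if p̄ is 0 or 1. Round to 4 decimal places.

0.5732

t=0: k=[0 0 0 0 65 0 0 0 0 0]
t=1: x=[0.0000 0.0000 0.0000 1.6250 61.7500 1.6250 0.0000 0.0000 0.0000 0.0000] k=[0 0 0 3 60 0 0 0 0 0]
t=2: x=[0.0000 0.0000 0.0750 4.3500 57.0750 1.5000 0.0000 0.0000 0.0000 0.0000] k=[0 0 0 2 59 2 0 0 0 0]
t=3: x=[0.0000 0.0000 0.0500 3.3750 56.1500 3.3750 0.0500 0.0000 0.0000 0.0000] k=[0 0 0 4 52 2 3 0 0 0]
t=4: x=[0.0000 0.0000 0.1000 5.1000 49.5500 3.2750 2.9000 0.0750 0.0000 0.0000] k=[0 0 0 9 54 1 2 0 0 0]
t=5: x=[0.0000 0.0000 0.2250 9.9000 51.5500 2.3500 1.9250 0.0500 0.0000 0.0000] k=[0 0 0 13 56 6 0 0 0 0]
t=6: x=[0.0000 0.0000 0.3250 13.7500 53.6750 7.1000 0.1500 0.0000 0.0000 0.0000] k=[0 0 1 17 58 6 4 0 0 0]
t=7: x=[0.0000 0.0250 1.3750 17.6250 55.6750 7.2500 3.9500 0.1000 0.0000 0.0000] k=[0 2 0 21 59 9 8 0 0 0]
t=8: x=[0.0500 1.9000 0.5750 21.4250 56.8000 10.2250 7.8250 0.2000 0.0000 0.0000] k=[0 2 1 17 57 8 11 0 0 0]
t=9: x=[0.0500 1.9250 1.4250 17.6000 54.7750 9.3000 10.6500 0.2750 0.0000 0.0000] k=[0 6 1 17 56 7 11 0 0 0]
t=10: x=[0.1500 5.7250 1.5250 17.5750 53.8000 8.3250 10.6250 0.2750 0.0000 0.0000] k=[0 3 5 22 57 7 12 0 0 0]
t=11: x=[0.0750 2.9750 5.3750 22.4500 54.8750 8.3750 11.5750 0.3000 0.0000 0.0000] k=[0 7 6 26 53 12 16 0 0 0]
t=12: x=[0.1750 6.8000 6.5250 26.1750 51.3000 13.1250 15.5000 0.4000 0.0000 0.0000] k=[1 8 8 26 53 10 20 0 0 0]
t=13: x=[1.1750 7.8250 8.4500 26.2250 51.2500 11.3250 19.2500 0.5000 0.0000 0.0000] k=[0 5 11 29 54 8 17 3 0 0]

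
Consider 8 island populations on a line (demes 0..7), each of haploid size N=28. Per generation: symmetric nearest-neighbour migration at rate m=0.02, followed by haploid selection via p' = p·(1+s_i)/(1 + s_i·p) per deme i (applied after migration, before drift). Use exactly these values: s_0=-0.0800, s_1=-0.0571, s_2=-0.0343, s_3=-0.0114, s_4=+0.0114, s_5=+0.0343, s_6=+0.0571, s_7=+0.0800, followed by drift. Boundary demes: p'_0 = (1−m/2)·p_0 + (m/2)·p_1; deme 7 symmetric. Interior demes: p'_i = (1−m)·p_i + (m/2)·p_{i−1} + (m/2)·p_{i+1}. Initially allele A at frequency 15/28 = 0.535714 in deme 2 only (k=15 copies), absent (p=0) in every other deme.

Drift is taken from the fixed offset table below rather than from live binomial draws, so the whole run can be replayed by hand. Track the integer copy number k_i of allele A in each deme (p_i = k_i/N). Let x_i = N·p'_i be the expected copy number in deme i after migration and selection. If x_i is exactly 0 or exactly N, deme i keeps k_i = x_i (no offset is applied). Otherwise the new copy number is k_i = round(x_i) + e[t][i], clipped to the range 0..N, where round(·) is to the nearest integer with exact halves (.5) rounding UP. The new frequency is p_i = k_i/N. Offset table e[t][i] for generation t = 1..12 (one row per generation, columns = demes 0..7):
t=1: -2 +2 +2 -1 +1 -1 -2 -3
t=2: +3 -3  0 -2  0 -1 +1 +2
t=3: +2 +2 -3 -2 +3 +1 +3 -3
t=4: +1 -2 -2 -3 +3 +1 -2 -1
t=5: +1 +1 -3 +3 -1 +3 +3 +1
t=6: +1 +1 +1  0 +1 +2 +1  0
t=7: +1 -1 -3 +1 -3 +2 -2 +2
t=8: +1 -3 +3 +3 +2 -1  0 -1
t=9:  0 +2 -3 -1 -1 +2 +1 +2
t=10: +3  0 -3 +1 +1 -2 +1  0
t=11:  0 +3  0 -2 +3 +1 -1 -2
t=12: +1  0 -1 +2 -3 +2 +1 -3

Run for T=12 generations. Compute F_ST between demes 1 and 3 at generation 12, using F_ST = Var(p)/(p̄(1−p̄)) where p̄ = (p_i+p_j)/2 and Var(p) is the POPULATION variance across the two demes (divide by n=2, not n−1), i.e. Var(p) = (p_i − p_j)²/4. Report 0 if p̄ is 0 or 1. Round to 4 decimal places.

0.0076

t=0: k=[0 0 15 0 0 0 0 0]
t=1: x=[0.0000 0.1415 14.4561 0.1483 0.0000 0.0000 0.0000 0.0000] k=[0 2 16 0 0 0 0 0]
t=2: x=[0.0184 2.0076 15.4588 0.1582 0.0000 0.0000 0.0000 0.0000] k=[3 0 15 0 0 0 0 0]
t=3: x=[2.7558 0.1698 14.4561 0.1483 0.0000 0.0000 0.0000 0.0000] k=[5 2 11 0 0 0 0 0]
t=4: x=[4.6383 2.0076 10.5694 0.1088 0.0000 0.0000 0.0000 0.0000] k=[6 0 9 0 0 0 0 0]
t=5: x=[5.5591 0.1415 8.6105 0.0890 0.0000 0.0000 0.0000 0.0000] k=[7 1 6 3 0 0 0 0]
t=6: x=[6.5140 1.0490 5.7587 2.9694 0.0303 0.0000 0.0000 0.0000] k=[8 2 7 3 1 0 0 0]
t=7: x=[7.4744 1.9981 6.7300 2.9892 1.0211 0.0103 0.0000 0.0000] k=[8 1 4 4 0 2 0 0]
t=8: x=[7.4647 1.0395 3.8526 3.9212 0.0607 2.0224 0.0211 0.0000] k=[8 0 7 7 2 1 0 0]
t=9: x=[7.4551 0.1415 6.7496 6.8903 2.0615 1.0330 0.0106 0.0000] k=[7 2 4 6 1 3 1 0]
t=10: x=[6.5235 1.9601 3.8818 5.8766 1.0817 3.0505 1.0655 0.0108] k=[10 2 1 7 2 1 2 0]
t=11: x=[9.3926 1.9601 1.0347 6.8306 2.0615 1.0537 2.0742 0.0216] k=[9 5 1 5 5 2 1 0]
t=12: x=[8.4598 4.7631 1.0443 4.9134 5.0165 2.0841 1.0549 0.0108] k=[9 5 0 7 2 4 2 0]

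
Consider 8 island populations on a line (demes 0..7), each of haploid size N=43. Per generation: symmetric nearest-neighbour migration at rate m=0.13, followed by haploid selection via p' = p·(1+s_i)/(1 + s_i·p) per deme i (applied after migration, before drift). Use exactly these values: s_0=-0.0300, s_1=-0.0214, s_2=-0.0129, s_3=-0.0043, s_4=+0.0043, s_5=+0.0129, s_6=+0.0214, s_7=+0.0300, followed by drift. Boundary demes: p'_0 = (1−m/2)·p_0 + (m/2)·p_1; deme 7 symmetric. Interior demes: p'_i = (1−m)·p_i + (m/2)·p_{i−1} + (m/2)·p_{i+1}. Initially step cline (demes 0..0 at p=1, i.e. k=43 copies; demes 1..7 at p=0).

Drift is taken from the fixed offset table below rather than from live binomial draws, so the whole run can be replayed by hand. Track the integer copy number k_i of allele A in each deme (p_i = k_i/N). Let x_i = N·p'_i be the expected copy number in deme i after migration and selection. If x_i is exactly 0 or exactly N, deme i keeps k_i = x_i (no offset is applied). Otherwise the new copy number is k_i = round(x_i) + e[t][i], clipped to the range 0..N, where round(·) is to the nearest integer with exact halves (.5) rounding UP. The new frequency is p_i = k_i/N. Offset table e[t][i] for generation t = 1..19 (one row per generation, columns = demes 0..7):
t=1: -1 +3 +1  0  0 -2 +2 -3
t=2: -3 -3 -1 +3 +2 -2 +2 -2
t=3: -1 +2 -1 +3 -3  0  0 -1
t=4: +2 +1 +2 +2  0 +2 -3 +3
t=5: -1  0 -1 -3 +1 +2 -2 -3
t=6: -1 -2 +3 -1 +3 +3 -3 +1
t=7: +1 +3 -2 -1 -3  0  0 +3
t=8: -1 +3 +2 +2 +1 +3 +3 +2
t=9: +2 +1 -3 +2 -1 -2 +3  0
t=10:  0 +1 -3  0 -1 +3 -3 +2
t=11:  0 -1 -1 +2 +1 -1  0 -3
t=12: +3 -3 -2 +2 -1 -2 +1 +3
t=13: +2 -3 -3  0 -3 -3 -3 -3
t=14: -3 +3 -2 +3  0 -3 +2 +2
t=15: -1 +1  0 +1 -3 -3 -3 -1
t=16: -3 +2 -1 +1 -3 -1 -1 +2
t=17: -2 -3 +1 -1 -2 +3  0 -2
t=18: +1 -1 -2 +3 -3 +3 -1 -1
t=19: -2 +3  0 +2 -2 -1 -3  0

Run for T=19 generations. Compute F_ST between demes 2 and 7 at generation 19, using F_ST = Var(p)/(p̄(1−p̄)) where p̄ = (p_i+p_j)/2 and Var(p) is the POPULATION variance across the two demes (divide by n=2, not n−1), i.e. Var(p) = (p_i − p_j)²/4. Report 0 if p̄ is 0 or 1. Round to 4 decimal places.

0.0361

t=0: k=[43 0 0 0 0 0 0 0]
t=1: x=[40.1243 2.7390 0.0000 0.0000 0.0000 0.0000 0.0000 0.0000] k=[39 6 0 0 0 0 0 0]
t=2: x=[36.6928 7.6184 0.3850 0.0000 0.0000 0.0000 0.0000 0.0000] k=[34 5 0 0 0 0 0 0]
t=3: x=[31.8655 6.4406 0.3208 0.0000 0.0000 0.0000 0.0000 0.0000] k=[31 8 0 0 0 0 0 0]
t=4: x=[29.2214 8.8223 0.5134 0.0000 0.0000 0.0000 0.0000 0.0000] k=[31 10 3 0 0 0 0 0]
t=5: x=[29.3528 10.7348 3.2211 0.1942 0.0000 0.0000 0.0000 0.0000] k=[28 11 2 0 0 0 0 0]
t=6: x=[26.5870 11.3385 2.4251 0.1294 0.0000 0.0000 0.0000 0.0000] k=[26 9 5 0 0 0 0 0]
t=7: x=[24.5750 9.6818 4.8786 0.3236 0.0000 0.0000 0.0000 0.0000] k=[26 13 3 0 0 0 0 0]
t=8: x=[24.8362 12.9980 3.4140 0.1942 0.0000 0.0000 0.0000 0.0000] k=[24 16 5 2 0 0 0 0]
t=9: x=[23.1549 15.5894 5.4578 2.0565 0.1306 0.0000 0.0000 0.0000] k=[25 17 2 4 0 0 0 0]
t=10: x=[24.1582 16.3254 3.0678 3.5958 0.2611 0.0000 0.0000 0.0000] k=[24 17 0 4 0 0 0 0]
t=11: x=[23.2201 16.1314 1.3479 3.4662 0.2611 0.0000 0.0000 0.0000] k=[23 15 0 5 1 0 0 0]
t=12: x=[22.1530 14.3375 1.2837 4.3980 1.2000 0.0658 0.0000 0.0000] k=[25 11 0 6 0 0 0 0]
t=13: x=[23.7667 11.0168 1.0911 5.2003 0.3917 0.0000 0.0000 0.0000] k=[26 8 0 5 0 0 0 0]
t=14: x=[24.5097 8.5015 0.8343 4.3332 0.3264 0.0000 0.0000 0.0000] k=[22 12 0 7 0 0 0 0]
t=15: x=[21.0226 11.6850 1.2195 6.0675 0.4569 0.0000 0.0000 0.0000] k=[20 13 1 7 0 0 0 0]
t=16: x=[19.2207 12.4825 2.1434 6.1323 0.4569 0.0000 0.0000 0.0000] k=[16 14 1 7 0 0 0 0]
t=17: x=[15.5663 13.0872 2.2076 6.1323 0.4569 0.0000 0.0000 0.0000] k=[14 10 3 5 0 0 0 0]
t=18: x=[13.4568 9.6422 3.5426 4.5275 0.3264 0.0000 0.0000 0.0000] k=[14 9 2 8 0 0 0 0]
t=19: x=[13.3925 8.7187 2.8107 7.0645 0.5222 0.0000 0.0000 0.0000] k=[11 12 3 9 0 0 0 0]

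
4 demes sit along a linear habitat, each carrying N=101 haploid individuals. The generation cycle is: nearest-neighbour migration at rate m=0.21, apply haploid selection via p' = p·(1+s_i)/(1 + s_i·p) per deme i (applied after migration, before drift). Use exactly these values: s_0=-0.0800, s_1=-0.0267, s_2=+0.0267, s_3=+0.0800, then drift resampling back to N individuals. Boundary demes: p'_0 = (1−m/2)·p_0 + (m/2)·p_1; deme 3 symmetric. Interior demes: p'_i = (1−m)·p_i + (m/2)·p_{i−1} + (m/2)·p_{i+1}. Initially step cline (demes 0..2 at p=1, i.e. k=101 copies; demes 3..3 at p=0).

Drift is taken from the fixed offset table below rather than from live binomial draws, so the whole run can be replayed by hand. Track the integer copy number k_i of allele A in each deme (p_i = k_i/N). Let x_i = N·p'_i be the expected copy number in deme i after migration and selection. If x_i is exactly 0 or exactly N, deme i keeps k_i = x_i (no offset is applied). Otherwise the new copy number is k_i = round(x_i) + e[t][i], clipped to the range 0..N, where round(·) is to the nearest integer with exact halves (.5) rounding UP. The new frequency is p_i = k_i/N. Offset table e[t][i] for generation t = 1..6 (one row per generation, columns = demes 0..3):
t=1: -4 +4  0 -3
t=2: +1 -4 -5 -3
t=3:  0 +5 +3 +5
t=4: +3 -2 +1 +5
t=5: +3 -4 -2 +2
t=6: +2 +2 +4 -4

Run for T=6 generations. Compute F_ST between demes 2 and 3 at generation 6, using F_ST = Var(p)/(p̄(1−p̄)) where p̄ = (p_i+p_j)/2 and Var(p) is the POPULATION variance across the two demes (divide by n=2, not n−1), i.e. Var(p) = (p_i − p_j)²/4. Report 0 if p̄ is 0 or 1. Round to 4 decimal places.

0.0819

t=0: k=[101 101 101 0]
t=1: x=[101.0000 101.0000 90.6425 11.3580] k=[101 101 91 8]
t=2: x=[101.0000 99.9215 83.7158 17.8163] k=[101 96 79 15]
t=3: x=[100.4296 94.5792 74.5822 23.0609] k=[100 100 78 28]
t=4: x=[99.9140 97.6023 75.5647 34.9885] k=[101 96 77 40]
t=5: x=[100.4296 94.3642 75.6141 45.8036] k=[101 90 74 48]
t=6: x=[99.7458 89.1958 73.4807 52.6719] k=[101 91 77 49]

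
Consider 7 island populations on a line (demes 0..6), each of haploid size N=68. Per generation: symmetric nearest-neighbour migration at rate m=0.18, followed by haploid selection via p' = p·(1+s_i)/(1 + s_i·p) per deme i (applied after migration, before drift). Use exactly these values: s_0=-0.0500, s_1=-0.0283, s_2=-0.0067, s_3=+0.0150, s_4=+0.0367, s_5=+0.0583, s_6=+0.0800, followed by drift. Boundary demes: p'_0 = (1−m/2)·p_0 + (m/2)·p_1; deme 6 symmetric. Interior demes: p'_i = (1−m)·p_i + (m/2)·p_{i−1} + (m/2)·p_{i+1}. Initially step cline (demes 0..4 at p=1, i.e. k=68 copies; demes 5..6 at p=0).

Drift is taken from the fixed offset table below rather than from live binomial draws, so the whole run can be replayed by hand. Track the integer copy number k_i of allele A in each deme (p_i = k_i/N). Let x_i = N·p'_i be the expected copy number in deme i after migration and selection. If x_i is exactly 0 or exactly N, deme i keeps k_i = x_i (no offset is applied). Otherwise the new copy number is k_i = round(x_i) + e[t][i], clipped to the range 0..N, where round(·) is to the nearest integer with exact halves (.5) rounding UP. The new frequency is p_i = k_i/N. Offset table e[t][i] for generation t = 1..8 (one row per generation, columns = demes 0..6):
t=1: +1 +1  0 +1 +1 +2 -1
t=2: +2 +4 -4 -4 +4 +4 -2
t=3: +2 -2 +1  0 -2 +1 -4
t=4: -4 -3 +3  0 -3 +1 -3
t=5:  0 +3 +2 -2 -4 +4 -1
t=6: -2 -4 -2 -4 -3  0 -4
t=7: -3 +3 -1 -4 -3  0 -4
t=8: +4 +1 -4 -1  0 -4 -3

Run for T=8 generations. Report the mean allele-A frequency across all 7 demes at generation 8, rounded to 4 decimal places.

t=0: k=[68 68 68 68 68 0 0]
t=1: x=[68.0000 68.0000 68.0000 68.0000 62.0778 6.4430 0.0000] k=[68 68 68 68 63 8 0]
t=2: x=[68.0000 68.0000 68.0000 67.5566 58.7908 12.8087 0.7769] k=[68 68 68 64 63 17 0]
t=3: x=[68.0000 68.0000 67.6376 64.3221 59.2291 20.4101 1.6494] k=[68 68 68 64 57 21 0]
t=4: x=[68.0000 68.0000 67.6376 63.7892 54.7781 23.2083 2.0367] k=[68 68 68 64 52 24 0]
t=5: x=[68.0000 68.0000 67.6376 63.3450 51.0233 25.2528 2.3269] k=[68 68 68 61 47 29 1]
t=6: x=[68.0000 68.0000 67.3658 60.4703 47.1645 29.0386 3.7859] k=[68 68 65 56 44 29 0]
t=7: x=[68.0000 67.7222 64.4374 55.8790 44.2896 28.6753 2.8102] k=[68 68 63 52 41 29 0]
t=8: x=[68.0000 67.5370 62.4257 52.1814 41.4952 28.4026 2.8102] k=[68 68 58 51 41 24 0]

0.6513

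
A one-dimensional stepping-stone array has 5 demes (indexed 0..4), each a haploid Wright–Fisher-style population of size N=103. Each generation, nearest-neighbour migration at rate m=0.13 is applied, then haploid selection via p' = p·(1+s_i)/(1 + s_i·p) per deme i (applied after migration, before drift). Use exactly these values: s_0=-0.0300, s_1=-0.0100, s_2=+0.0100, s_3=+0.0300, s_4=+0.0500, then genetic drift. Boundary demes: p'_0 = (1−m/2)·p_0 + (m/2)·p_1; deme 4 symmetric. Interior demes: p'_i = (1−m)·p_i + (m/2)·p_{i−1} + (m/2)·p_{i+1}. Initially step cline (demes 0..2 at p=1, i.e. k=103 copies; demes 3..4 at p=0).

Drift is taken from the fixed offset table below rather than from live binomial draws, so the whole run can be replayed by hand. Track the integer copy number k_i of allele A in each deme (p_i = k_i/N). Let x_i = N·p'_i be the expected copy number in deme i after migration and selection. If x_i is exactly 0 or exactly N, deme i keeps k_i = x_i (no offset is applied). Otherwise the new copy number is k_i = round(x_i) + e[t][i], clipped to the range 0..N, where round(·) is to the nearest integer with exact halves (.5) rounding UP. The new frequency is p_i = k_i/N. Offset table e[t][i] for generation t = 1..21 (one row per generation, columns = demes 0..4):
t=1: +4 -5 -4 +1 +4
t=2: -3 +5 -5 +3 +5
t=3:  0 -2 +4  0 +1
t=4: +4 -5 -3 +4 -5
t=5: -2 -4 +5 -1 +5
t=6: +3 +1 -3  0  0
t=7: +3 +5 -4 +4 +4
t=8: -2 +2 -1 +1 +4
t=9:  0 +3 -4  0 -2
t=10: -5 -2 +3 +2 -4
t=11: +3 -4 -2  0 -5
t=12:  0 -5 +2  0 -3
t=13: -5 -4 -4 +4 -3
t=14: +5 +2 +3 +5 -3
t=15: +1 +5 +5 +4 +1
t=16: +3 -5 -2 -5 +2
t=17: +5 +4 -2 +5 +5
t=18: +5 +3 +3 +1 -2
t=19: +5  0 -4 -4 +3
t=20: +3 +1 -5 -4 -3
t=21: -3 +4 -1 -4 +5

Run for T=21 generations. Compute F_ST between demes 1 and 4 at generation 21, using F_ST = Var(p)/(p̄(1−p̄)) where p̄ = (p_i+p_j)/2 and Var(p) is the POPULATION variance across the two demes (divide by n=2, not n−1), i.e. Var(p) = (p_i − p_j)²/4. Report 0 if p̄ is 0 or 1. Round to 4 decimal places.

0.1805

t=0: k=[103 103 103 0 0]
t=1: x=[103.0000 103.0000 96.3670 6.8824 0.0000] k=[103 103 92 8 0]
t=2: x=[103.0000 102.2778 87.3873 13.2782 0.5459] k=[103 103 82 16 6]
t=3: x=[103.0000 101.6214 79.2573 20.1141 6.9600] k=[103 100 83 20 8]
t=4: x=[102.7990 99.0520 80.1872 23.8525 9.1799] k=[103 94 77 28 4]
t=5: x=[102.3970 93.3928 75.1228 30.2527 5.8223] k=[100 89 80 29 11]
t=6: x=[99.1744 89.0089 77.4616 31.7910 12.7035] k=[102 90 74 32 13]
t=7: x=[101.1659 89.6235 72.5240 34.1665 14.8442] k=[103 95 69 38 19]
t=8: x=[102.4640 93.7457 68.9023 39.4973 21.0401] k=[100 96 68 40 25]
t=9: x=[99.6425 94.3608 68.2296 41.5757 26.9341] k=[100 97 64 42 25]
t=10: x=[99.7093 94.9760 64.9540 43.0639 27.0672] k=[95 93 68 45 23]
t=11: x=[94.6390 91.4020 68.3591 45.8156 25.3509] k=[98 87 66 46 20]
t=12: x=[97.1183 86.2092 66.3004 46.3624 22.5372] k=[97 81 68 46 20]
t=13: x=[95.7576 81.0217 67.6464 46.4928 22.5372] k=[91 77 64 50 20]
t=14: x=[89.7421 76.8695 64.1760 49.7198 22.8045] k=[95 79 67 55 20]
t=15: x=[93.7056 79.0759 67.2327 54.2645 23.1386] k=[95 84 72 58 24]
t=16: x=[94.0389 83.7784 72.0857 57.4522 27.1747] k=[97 79 70 52 29]
t=17: x=[95.6241 79.4027 69.6398 52.4360 31.5527] k=[101 83 68 57 37]
t=18: x=[99.7351 83.0337 68.4887 57.1681 39.4810] k=[103 86 71 58 37]
t=19: x=[101.8612 85.9877 71.3486 58.2295 39.5467] k=[103 86 67 54 43]
t=20: x=[101.8612 85.7260 67.6215 54.8885 44.9469] k=[103 87 63 51 42]
t=21: x=[101.9282 86.3401 64.0214 51.9561 43.8086] k=[99 90 63 48 49]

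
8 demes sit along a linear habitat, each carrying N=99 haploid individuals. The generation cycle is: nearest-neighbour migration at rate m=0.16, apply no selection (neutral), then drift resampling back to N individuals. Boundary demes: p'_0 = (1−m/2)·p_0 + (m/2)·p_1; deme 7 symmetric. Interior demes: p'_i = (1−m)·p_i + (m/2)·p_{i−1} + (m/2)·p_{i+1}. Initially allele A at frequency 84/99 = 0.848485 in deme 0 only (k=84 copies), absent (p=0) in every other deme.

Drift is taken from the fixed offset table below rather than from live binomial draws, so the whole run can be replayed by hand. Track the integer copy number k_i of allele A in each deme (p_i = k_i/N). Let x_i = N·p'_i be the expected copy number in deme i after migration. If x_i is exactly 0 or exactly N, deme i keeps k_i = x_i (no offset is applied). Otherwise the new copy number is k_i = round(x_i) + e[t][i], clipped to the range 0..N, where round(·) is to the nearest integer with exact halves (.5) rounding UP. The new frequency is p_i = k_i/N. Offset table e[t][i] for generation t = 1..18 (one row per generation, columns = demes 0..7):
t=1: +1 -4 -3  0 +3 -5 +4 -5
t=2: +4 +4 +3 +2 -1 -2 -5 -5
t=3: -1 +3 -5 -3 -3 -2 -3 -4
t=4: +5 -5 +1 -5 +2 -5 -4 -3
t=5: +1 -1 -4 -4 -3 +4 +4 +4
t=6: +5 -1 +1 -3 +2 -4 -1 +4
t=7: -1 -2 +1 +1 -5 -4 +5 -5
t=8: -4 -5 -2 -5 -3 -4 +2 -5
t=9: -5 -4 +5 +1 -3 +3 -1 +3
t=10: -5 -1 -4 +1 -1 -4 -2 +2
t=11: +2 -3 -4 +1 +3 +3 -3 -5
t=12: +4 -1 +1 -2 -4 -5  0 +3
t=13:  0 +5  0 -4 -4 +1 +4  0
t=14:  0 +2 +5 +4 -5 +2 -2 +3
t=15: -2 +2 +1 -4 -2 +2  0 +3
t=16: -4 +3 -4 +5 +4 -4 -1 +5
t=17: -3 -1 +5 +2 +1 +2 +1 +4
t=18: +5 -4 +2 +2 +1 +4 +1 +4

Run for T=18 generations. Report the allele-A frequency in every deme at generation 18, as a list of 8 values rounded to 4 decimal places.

[0.3333, 0.2121, 0.1717, 0.1010, 0.0202, 0.0404, 0.0000, 0.0000]

t=0: k=[84 0 0 0 0 0 0 0]
t=1: x=[77.2800 6.7200 0.0000 0.0000 0.0000 0.0000 0.0000 0.0000] k=[78 3 0 0 0 0 0 0]
t=2: x=[72.0000 8.7600 0.2400 0.0000 0.0000 0.0000 0.0000 0.0000] k=[76 13 3 0 0 0 0 0]
t=3: x=[70.9600 17.2400 3.5600 0.2400 0.0000 0.0000 0.0000 0.0000] k=[70 20 0 0 0 0 0 0]
t=4: x=[66.0000 22.4000 1.6000 0.0000 0.0000 0.0000 0.0000 0.0000] k=[71 17 3 0 0 0 0 0]
t=5: x=[66.6800 20.2000 3.8800 0.2400 0.0000 0.0000 0.0000 0.0000] k=[68 19 0 0 0 0 0 0]
t=6: x=[64.0800 21.4000 1.5200 0.0000 0.0000 0.0000 0.0000 0.0000] k=[69 20 3 0 0 0 0 0]
t=7: x=[65.0800 22.5600 4.1200 0.2400 0.0000 0.0000 0.0000 0.0000] k=[64 21 5 1 0 0 0 0]
t=8: x=[60.5600 23.1600 5.9600 1.2400 0.0800 0.0000 0.0000 0.0000] k=[57 18 4 0 0 0 0 0]
t=9: x=[53.8800 20.0000 4.8000 0.3200 0.0000 0.0000 0.0000 0.0000] k=[49 16 10 1 0 0 0 0]
t=10: x=[46.3600 18.1600 9.7600 1.6400 0.0800 0.0000 0.0000 0.0000] k=[41 17 6 3 0 0 0 0]
t=11: x=[39.0800 18.0400 6.6400 3.0000 0.2400 0.0000 0.0000 0.0000] k=[41 15 3 4 3 0 0 0]
t=12: x=[38.9200 16.1200 4.0400 3.8400 2.8400 0.2400 0.0000 0.0000] k=[43 15 5 2 0 0 0 0]
t=13: x=[40.7600 16.4400 5.5600 2.0800 0.1600 0.0000 0.0000 0.0000] k=[41 21 6 0 0 0 0 0]
t=14: x=[39.4000 21.4000 6.7200 0.4800 0.0000 0.0000 0.0000 0.0000] k=[39 23 12 4 0 0 0 0]
t=15: x=[37.7200 23.4000 12.2400 4.3200 0.3200 0.0000 0.0000 0.0000] k=[36 25 13 0 0 0 0 0]
t=16: x=[35.1200 24.9200 12.9200 1.0400 0.0000 0.0000 0.0000 0.0000] k=[31 28 9 6 0 0 0 0]
t=17: x=[30.7600 26.7200 10.2800 5.7600 0.4800 0.0000 0.0000 0.0000] k=[28 26 15 8 1 0 0 0]
t=18: x=[27.8400 25.2800 15.3200 8.0000 1.4800 0.0800 0.0000 0.0000] k=[33 21 17 10 2 4 0 0]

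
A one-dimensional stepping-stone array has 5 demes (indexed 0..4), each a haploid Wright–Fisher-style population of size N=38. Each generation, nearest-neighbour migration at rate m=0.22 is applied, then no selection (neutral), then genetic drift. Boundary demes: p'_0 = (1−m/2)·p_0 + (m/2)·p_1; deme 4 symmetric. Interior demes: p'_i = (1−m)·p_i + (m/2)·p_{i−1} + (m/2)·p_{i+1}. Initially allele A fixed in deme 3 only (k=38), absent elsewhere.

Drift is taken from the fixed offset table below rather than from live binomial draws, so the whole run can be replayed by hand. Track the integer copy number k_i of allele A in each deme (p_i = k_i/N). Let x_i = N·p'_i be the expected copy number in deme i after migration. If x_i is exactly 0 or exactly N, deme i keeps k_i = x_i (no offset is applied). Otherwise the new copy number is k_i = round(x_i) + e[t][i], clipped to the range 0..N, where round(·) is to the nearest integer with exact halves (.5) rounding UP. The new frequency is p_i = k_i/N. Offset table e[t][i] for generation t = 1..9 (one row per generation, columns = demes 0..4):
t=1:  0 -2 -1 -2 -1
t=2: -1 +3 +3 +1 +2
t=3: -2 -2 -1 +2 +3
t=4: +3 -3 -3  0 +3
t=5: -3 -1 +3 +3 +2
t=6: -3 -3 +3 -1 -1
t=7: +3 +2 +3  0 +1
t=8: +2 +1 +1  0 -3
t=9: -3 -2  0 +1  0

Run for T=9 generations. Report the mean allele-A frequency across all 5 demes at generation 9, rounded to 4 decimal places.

t=0: k=[0 0 0 38 0]
t=1: x=[0.0000 0.0000 4.1800 29.6400 4.1800] k=[0 0 3 28 3]
t=2: x=[0.0000 0.3300 5.4200 22.5000 5.7500] k=[0 3 8 24 8]
t=3: x=[0.3300 3.2200 9.2100 20.4800 9.7600] k=[0 1 8 22 13]
t=4: x=[0.1100 1.6600 8.7700 19.4700 13.9900] k=[3 0 6 19 17]
t=5: x=[2.6700 0.9900 6.7700 17.3500 17.2200] k=[0 0 10 20 19]
t=6: x=[0.0000 1.1000 10.0000 18.7900 19.1100] k=[0 0 13 18 18]
t=7: x=[0.0000 1.4300 12.1200 17.4500 18.0000] k=[0 3 15 17 19]
t=8: x=[0.3300 3.9900 13.9000 17.0000 18.7800] k=[2 5 15 17 16]
t=9: x=[2.3300 5.7700 14.1200 16.6700 16.1100] k=[0 4 14 18 16]

0.2737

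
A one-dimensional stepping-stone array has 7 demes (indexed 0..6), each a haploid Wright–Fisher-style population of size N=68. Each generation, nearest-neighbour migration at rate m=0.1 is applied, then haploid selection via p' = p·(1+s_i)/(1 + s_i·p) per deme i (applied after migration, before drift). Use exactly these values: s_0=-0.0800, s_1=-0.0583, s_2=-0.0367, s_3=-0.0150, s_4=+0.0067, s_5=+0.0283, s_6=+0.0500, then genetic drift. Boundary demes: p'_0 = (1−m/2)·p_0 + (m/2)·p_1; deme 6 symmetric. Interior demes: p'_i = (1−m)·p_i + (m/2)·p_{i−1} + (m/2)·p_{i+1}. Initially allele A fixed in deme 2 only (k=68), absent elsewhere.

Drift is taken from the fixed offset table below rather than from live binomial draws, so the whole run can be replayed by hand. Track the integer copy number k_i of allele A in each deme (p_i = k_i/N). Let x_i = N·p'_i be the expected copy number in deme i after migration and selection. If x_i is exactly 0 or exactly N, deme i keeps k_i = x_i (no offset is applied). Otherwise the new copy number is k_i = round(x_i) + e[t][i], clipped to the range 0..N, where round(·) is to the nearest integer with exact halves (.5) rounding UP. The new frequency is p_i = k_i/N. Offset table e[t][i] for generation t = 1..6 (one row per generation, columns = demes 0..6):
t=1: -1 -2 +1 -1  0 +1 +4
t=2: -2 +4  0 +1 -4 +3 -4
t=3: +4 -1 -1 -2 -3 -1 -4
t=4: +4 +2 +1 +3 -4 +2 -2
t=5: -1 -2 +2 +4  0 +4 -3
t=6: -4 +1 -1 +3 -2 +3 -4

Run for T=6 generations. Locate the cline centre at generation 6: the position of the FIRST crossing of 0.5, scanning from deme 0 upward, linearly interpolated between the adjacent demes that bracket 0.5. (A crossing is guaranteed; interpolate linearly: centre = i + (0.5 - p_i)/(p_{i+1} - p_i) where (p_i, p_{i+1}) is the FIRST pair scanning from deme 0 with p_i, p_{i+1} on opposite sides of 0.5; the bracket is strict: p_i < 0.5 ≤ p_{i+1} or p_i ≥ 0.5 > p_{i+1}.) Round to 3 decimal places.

t=0: k=[0 0 68 0 0 0 0]
t=1: x=[0.0000 3.2111 60.9677 3.3515 0.0000 0.0000 0.0000] k=[0 1 62 2 0 0 0]
t=2: x=[0.0460 3.7798 55.5748 4.8317 0.1007 0.0000 0.0000] k=[0 8 56 6 0 0 0]
t=3: x=[0.3682 9.4984 50.6207 8.0916 0.3020 0.0000 0.0000] k=[4 8 50 6 0 0 0]
t=4: x=[3.8832 9.4026 45.1361 7.7951 0.3020 0.0000 0.0000] k=[8 11 46 11 0 0 0]
t=5: x=[7.5706 11.9950 41.9014 12.0494 0.5537 0.0000 0.0000] k=[7 10 44 16 1 0 0]
t=6: x=[6.6338 10.9854 40.2883 16.4607 1.7111 0.0514 0.0000] k=[3 12 39 19 0 3 0]

1.815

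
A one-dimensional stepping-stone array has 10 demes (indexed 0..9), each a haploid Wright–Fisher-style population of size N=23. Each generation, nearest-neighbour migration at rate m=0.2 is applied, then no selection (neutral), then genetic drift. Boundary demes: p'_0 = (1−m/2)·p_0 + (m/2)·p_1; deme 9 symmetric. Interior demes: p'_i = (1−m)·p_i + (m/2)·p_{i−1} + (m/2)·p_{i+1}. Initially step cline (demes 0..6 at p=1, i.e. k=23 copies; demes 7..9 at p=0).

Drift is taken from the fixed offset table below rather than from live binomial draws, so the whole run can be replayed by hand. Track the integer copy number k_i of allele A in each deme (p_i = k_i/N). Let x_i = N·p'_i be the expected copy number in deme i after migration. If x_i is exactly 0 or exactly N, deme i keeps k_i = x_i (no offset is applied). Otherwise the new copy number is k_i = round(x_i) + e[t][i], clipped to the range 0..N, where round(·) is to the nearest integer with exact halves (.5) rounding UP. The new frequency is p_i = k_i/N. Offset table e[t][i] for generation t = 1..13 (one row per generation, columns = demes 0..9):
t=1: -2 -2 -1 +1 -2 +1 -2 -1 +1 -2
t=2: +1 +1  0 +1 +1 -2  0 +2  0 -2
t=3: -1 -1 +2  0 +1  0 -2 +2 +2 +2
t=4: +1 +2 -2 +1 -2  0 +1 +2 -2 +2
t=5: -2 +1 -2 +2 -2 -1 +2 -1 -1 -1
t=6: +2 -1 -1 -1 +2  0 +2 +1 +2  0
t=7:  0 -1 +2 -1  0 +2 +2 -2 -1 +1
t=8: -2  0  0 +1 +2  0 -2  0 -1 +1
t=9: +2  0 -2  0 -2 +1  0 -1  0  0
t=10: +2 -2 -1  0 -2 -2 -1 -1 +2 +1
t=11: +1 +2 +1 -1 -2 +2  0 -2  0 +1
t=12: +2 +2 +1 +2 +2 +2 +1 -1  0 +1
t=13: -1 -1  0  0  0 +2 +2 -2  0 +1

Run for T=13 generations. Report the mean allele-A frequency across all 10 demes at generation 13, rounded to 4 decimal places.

t=0: k=[23 23 23 23 23 23 23 0 0 0]
t=1: x=[23.0000 23.0000 23.0000 23.0000 23.0000 23.0000 20.7000 2.3000 0.0000 0.0000] k=[23 23 23 23 23 23 19 1 0 0]
t=2: x=[23.0000 23.0000 23.0000 23.0000 23.0000 22.6000 17.6000 2.7000 0.1000 0.0000] k=[23 23 23 23 23 21 18 5 0 0]
t=3: x=[23.0000 23.0000 23.0000 23.0000 22.8000 20.9000 17.0000 5.8000 0.5000 0.0000] k=[23 23 23 23 23 21 15 8 3 0]
t=4: x=[23.0000 23.0000 23.0000 23.0000 22.8000 20.6000 14.9000 8.2000 3.2000 0.3000] k=[23 23 23 23 21 21 16 10 1 2]
t=5: x=[23.0000 23.0000 23.0000 22.8000 21.2000 20.5000 15.9000 9.7000 2.0000 1.9000] k=[23 23 23 23 19 20 18 9 1 1]
t=6: x=[23.0000 23.0000 23.0000 22.6000 19.5000 19.7000 17.3000 9.1000 1.8000 1.0000] k=[23 23 23 22 22 20 19 10 4 1]
t=7: x=[23.0000 23.0000 22.9000 22.1000 21.8000 20.1000 18.2000 10.3000 4.3000 1.3000] k=[23 23 23 21 22 22 20 8 3 2]
t=8: x=[23.0000 23.0000 22.8000 21.3000 21.9000 21.8000 19.0000 8.7000 3.4000 2.1000] k=[23 23 23 22 23 22 17 9 2 3]
t=9: x=[23.0000 23.0000 22.9000 22.2000 22.8000 21.6000 16.7000 9.1000 2.8000 2.9000] k=[23 23 21 22 21 23 17 8 3 3]
t=10: x=[23.0000 22.8000 21.3000 21.8000 21.3000 22.2000 16.7000 8.4000 3.5000 3.0000] k=[23 21 20 22 19 20 16 7 6 4]
t=11: x=[22.8000 21.1000 20.3000 21.5000 19.4000 19.5000 15.5000 7.8000 5.9000 4.2000] k=[23 23 21 21 17 22 16 6 6 5]
t=12: x=[23.0000 22.8000 21.2000 20.6000 17.9000 20.9000 15.6000 7.0000 5.9000 5.1000] k=[23 23 22 23 20 23 17 6 6 6]
t=13: x=[23.0000 22.9000 22.2000 22.6000 20.6000 22.1000 16.5000 7.1000 6.0000 6.0000] k=[23 22 22 23 21 23 19 5 6 7]

0.7435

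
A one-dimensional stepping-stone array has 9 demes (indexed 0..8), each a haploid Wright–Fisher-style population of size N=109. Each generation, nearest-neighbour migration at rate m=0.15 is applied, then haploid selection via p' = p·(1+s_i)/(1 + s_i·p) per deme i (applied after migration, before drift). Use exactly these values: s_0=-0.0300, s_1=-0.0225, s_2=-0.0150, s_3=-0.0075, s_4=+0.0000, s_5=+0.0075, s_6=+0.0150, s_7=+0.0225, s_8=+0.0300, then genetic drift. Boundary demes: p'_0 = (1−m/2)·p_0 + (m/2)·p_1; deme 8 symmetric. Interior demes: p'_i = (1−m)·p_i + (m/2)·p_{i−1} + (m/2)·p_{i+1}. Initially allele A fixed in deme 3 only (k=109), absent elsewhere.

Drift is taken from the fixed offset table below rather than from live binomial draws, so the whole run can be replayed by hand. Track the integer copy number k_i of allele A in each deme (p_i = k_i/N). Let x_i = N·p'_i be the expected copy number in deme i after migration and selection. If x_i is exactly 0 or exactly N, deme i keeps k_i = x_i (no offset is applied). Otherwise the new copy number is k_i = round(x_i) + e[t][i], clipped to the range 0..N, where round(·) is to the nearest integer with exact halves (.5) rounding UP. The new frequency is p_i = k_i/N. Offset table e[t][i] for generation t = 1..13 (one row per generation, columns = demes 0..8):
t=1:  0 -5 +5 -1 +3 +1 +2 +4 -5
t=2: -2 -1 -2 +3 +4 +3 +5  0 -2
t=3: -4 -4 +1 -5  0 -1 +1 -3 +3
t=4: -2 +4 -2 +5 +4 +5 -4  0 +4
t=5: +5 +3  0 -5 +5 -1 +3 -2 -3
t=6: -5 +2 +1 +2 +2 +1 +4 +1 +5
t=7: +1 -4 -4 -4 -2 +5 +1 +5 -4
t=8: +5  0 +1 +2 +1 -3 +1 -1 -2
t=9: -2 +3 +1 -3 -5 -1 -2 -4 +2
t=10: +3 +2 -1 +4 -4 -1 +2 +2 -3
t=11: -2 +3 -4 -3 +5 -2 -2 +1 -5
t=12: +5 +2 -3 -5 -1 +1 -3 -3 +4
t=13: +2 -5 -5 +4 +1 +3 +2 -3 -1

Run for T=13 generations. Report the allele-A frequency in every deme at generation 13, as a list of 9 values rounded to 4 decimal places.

[0.1284, 0.1101, 0.1193, 0.2844, 0.2661, 0.1743, 0.0826, 0.0000, 0.0275]

t=0: k=[0 0 0 109 0 0 0 0 0]
t=1: x=[0.0000 0.0000 8.0614 92.5451 8.1750 0.0000 0.0000 0.0000 0.0000] k=[0 0 13 92 11 0 0 0 0]
t=2: x=[0.0000 0.9533 17.7245 79.8395 16.2500 0.8311 0.0000 0.0000 0.0000] k=[0 0 16 83 20 4 0 0 0]
t=3: x=[0.0000 1.1733 19.5810 73.0689 23.5250 4.9351 0.3045 0.0000 0.0000] k=[0 0 21 68 24 4 1 0 0]
t=4: x=[0.0000 1.5401 22.6774 60.9728 25.8000 5.3126 1.1671 0.0767 0.0000] k=[0 6 21 66 30 10 0 0 0]
t=5: x=[0.4366 6.5338 22.9748 59.7218 31.2000 10.8226 0.7612 0.0000 0.0000] k=[5 10 23 55 36 10 4 0 0]
t=6: x=[5.2215 10.3842 24.1398 50.9707 35.4750 11.5771 4.2098 0.3067 0.0000] k=[0 12 25 53 37 13 8 1 0]
t=7: x=[0.8732 11.8328 25.8260 49.4965 36.4000 14.5188 7.9592 1.4822 0.0772] k=[2 8 22 45 34 20 9 6 0]
t=8: x=[2.3781 8.4215 22.4048 42.2550 33.7750 20.3484 9.7311 5.8979 0.4634] k=[7 8 23 44 35 17 11 5 0]
t=9: x=[6.8761 8.8629 23.1730 41.5563 34.3250 18.0121 11.1481 5.1838 0.3862] k=[5 12 24 39 29 17 9 1 2]
t=10: x=[5.3674 12.1275 23.9414 36.9409 28.8500 17.4090 9.1237 1.7121 1.9817] k=[8 14 23 41 25 16 11 4 0]
t=11: x=[8.2156 13.9459 23.3961 38.2629 25.5250 16.4039 10.9963 4.3163 0.3090] k=[6 17 19 35 31 14 9 5 0]
t=12: x=[6.6327 16.0116 19.8039 33.3256 30.0250 14.9964 9.1996 5.0307 0.3862] k=[12 18 17 28 29 16 6 2 4]
t=13: x=[12.1180 17.1437 17.6750 27.0964 27.9500 16.3285 6.5409 2.5039 3.9613] k=[14 12 13 31 29 19 9 0 3]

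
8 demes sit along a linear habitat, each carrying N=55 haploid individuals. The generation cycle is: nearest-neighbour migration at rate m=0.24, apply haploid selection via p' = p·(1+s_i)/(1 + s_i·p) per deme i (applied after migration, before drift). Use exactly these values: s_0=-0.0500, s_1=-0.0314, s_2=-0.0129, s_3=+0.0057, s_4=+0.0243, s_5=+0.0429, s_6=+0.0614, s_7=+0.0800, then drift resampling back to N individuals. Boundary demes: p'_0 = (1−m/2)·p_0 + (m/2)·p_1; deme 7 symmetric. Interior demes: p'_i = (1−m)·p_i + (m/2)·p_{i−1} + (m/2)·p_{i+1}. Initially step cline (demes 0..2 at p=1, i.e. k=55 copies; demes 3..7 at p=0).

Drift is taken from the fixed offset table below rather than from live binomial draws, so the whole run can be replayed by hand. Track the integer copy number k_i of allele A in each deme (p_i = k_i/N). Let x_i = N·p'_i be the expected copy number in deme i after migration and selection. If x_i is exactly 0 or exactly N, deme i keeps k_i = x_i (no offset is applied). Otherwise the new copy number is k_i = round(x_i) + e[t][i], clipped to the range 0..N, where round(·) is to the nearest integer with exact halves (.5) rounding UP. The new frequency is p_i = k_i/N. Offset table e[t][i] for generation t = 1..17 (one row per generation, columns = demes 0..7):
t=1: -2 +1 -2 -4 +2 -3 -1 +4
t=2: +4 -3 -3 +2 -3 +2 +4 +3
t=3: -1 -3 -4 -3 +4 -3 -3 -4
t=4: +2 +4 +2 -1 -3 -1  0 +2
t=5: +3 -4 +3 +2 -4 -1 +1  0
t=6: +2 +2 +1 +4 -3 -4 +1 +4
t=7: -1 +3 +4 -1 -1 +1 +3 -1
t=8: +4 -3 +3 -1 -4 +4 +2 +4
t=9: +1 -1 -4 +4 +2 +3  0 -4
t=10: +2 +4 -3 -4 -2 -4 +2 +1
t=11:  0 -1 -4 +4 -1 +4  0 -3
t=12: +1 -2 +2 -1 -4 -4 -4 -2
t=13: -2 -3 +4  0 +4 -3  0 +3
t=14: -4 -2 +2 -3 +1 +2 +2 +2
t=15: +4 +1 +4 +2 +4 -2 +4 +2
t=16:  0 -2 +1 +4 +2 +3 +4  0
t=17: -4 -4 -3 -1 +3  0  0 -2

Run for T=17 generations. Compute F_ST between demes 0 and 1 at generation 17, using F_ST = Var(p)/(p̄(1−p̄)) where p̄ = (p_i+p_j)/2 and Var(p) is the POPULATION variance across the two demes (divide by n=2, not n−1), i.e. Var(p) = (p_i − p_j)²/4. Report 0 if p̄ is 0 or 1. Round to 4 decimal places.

0.0135

t=0: k=[55 55 55 0 0 0 0 0]
t=1: x=[55.0000 55.0000 48.3242 6.6331 0.0000 0.0000 0.0000 0.0000] k=[55 55 46 3 0 0 0 0]
t=2: x=[55.0000 53.8857 41.7901 7.8381 0.3687 0.0000 0.0000 0.0000] k=[55 51 39 10 0 0 0 0]
t=3: x=[54.4950 49.8941 36.8022 12.3343 1.2285 0.0000 0.0000 0.0000] k=[53 47 33 9 5 0 0 0]
t=4: x=[52.1443 45.7981 31.6257 11.4515 4.9878 0.6254 0.0000 0.0000] k=[54 50 34 10 2 0 0 0]
t=5: x=[53.4443 48.3764 32.8685 11.9732 2.7828 0.2502 0.0000 0.0000] k=[55 44 36 14 0 0 0 0]
t=6: x=[53.6123 44.0835 34.1522 15.0220 1.7195 0.0000 0.0000 0.0000] k=[55 46 35 19 0 0 0 0]
t=7: x=[53.8643 45.5121 34.2324 18.7101 2.3331 0.0000 0.0000 0.0000] k=[53 49 38 18 1 0 0 0]
t=8: x=[52.3957 47.9666 36.7621 18.4296 2.9871 0.1251 0.0000 0.0000] k=[55 45 40 17 0 4 0 0]
t=9: x=[53.7383 45.3487 37.6863 17.7883 2.5784 3.1629 0.5092 0.0000] k=[55 44 34 22 5 6 1 0]
t=10: x=[53.6123 43.8389 33.5905 21.4744 7.3109 5.4839 1.5683 0.1296] k=[55 48 31 17 5 1 4 1]
t=11: x=[54.1165 46.5749 31.1848 17.3073 6.0888 1.9162 3.4687 1.4659] k=[54 46 27 21 5 6 3 0]
t=12: x=[52.9407 44.4099 28.3817 19.8721 7.1887 5.7321 3.1736 0.3886] k=[54 42 30 19 3 2 0 0]
t=13: x=[52.4376 41.6806 29.9430 18.4697 4.9062 1.9578 0.2547 0.0000] k=[50 39 34 18 9 0 0 0]
t=14: x=[48.3874 39.3655 32.5076 18.9105 9.1822 1.1254 0.0000 0.0000] k=[44 37 35 16 10 3 0 0]
t=15: x=[42.6765 37.2183 32.7883 17.6280 10.0761 3.6195 0.3820 0.0000] k=[47 38 37 20 14 2 4 0]
t=16: x=[45.5244 38.5951 34.9147 21.3943 13.5234 3.8269 3.4687 0.5180] k=[46 37 36 25 16 7 7 1]
t=17: x=[44.4908 37.5825 34.6338 25.3176 16.2738 8.3739 6.6192 1.8530] k=[40 34 32 24 19 8 7 0]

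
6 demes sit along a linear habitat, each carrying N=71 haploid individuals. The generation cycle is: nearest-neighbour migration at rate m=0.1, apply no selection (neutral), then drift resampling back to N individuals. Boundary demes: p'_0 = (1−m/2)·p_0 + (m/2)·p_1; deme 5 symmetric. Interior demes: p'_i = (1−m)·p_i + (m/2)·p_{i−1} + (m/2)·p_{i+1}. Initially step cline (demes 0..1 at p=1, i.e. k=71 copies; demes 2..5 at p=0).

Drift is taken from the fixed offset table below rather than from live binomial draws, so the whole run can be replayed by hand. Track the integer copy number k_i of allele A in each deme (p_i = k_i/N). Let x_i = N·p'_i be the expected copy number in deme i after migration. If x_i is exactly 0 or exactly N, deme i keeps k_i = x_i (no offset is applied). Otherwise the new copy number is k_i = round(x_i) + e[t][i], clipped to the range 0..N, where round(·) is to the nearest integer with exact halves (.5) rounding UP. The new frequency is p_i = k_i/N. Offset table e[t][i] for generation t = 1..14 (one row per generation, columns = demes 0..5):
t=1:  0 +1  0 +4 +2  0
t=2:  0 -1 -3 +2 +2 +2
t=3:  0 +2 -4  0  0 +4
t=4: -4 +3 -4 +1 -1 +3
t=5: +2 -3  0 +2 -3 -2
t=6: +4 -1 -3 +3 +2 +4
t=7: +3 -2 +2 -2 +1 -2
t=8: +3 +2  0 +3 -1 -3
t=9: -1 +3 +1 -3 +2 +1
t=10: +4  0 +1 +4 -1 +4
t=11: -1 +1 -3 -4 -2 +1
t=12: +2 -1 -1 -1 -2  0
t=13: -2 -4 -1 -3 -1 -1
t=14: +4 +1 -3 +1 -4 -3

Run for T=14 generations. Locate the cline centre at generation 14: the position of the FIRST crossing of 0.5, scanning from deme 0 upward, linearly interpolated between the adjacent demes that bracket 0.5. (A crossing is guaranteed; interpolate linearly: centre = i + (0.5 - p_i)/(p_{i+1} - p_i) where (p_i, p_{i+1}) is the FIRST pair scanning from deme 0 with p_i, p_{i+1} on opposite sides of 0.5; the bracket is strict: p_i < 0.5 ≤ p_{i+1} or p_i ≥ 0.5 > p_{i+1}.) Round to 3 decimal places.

t=0: k=[71 71 0 0 0 0]
t=1: x=[71.0000 67.4500 3.5500 0.0000 0.0000 0.0000] k=[71 68 4 0 0 0]
t=2: x=[70.8500 64.9500 7.0000 0.2000 0.0000 0.0000] k=[71 64 4 2 0 0]
t=3: x=[70.6500 61.3500 6.9000 2.0000 0.1000 0.0000] k=[71 63 3 2 0 0]
t=4: x=[70.6000 60.4000 5.9500 1.9500 0.1000 0.0000] k=[67 63 2 3 0 0]
t=5: x=[66.8000 60.1500 5.1000 2.8000 0.1500 0.0000] k=[69 57 5 5 0 0]
t=6: x=[68.4000 55.0000 7.6000 4.7500 0.2500 0.0000] k=[71 54 5 8 2 0]
t=7: x=[70.1500 52.4000 7.6000 7.5500 2.2000 0.1000] k=[71 50 10 6 3 0]
t=8: x=[69.9500 49.0500 11.8000 6.0500 3.0000 0.1500] k=[71 51 12 9 2 0]
t=9: x=[70.0000 50.0500 13.8000 8.8000 2.2500 0.1000] k=[69 53 15 6 4 1]
t=10: x=[68.2000 51.9000 16.4500 6.3500 3.9500 1.1500] k=[71 52 17 10 3 5]
t=11: x=[70.0500 51.2000 18.4000 10.0000 3.4500 4.9000] k=[69 52 15 6 1 6]
t=12: x=[68.1500 51.0000 16.4000 6.2000 1.5000 5.7500] k=[70 50 15 5 0 6]
t=13: x=[69.0000 49.2500 16.2500 5.2500 0.5500 5.7000] k=[67 45 15 2 0 5]
t=14: x=[65.9000 44.6000 15.8500 2.5500 0.3500 4.7500] k=[70 46 13 4 0 2]

1.318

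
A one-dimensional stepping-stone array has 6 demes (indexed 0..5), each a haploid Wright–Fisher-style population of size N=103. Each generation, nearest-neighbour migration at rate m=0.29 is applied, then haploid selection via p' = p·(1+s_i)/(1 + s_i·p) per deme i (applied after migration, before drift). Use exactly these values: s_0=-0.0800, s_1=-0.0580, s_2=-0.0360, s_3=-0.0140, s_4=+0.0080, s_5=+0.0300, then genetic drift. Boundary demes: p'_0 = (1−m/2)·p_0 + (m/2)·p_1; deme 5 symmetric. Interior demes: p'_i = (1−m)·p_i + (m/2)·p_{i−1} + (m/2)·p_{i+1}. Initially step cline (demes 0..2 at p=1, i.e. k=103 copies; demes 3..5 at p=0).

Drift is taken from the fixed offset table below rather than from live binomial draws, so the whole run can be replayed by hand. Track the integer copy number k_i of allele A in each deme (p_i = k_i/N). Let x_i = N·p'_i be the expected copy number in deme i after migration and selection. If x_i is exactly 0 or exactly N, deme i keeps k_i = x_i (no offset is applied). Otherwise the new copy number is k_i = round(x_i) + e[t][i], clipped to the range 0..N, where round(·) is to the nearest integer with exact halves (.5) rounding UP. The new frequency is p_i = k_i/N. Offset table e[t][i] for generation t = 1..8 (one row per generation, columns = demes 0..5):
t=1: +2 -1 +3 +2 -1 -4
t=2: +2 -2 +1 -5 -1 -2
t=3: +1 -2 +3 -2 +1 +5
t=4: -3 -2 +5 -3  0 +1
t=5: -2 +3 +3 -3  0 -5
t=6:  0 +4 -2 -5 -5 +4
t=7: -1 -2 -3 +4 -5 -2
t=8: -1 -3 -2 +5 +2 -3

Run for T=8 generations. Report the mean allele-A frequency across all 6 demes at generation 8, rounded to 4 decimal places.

t=0: k=[103 103 103 0 0 0]
t=1: x=[103.0000 103.0000 87.5907 14.7559 0.0000 0.0000] k=[103 103 91 17 0 0]
t=2: x=[103.0000 101.1548 81.3906 24.9971 2.4842 0.0000] k=[103 99 82 20 1 0]
t=3: x=[102.3699 96.7746 74.7292 25.9603 3.6379 0.1493] k=[103 95 78 24 5 5]
t=4: x=[101.7404 93.1767 71.8440 28.7817 7.8123 5.1425] k=[99 91 77 26 8 6]
t=5: x=[97.4156 89.4419 70.8295 30.4816 10.3942 6.4669] k=[95 92 74 27 10 1]
t=6: x=[93.8964 89.1231 68.9647 31.0434 11.2395 2.3726] k=[94 93 67 26 6 6]
t=7: x=[93.1359 88.6529 63.9400 28.7519 8.9650 6.1692] k=[92 87 61 33 4 4]
t=8: x=[90.3804 83.0100 59.7932 32.5403 8.2654 4.1152] k=[89 80 58 38 10 1]

0.4466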